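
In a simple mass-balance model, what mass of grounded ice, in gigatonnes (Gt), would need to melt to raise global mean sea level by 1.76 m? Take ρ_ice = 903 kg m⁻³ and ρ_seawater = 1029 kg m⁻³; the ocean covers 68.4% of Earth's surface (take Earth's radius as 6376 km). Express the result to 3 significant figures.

Required water volume = Δh × A = 1.76 m × 3.49×10^14 m² = 6.150×10^14 m³.
ρ_w = 1029 kg m⁻³, so the mass of water = 6.150×10^14 m³ × 1029 kg m⁻³ = 6.328×10^17 kg = 6.33×10^5 Gt (and the same mass of ice, by conservation).

≈ 6.33×10^5 Gt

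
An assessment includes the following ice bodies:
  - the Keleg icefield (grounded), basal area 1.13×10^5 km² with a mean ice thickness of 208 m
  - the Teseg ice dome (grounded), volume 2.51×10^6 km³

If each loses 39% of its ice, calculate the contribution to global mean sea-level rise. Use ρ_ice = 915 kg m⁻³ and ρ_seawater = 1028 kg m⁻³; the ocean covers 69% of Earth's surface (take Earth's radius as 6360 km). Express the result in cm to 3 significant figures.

Keleg: ice volume = 1.13×10^5 km² × 208 m = 2.350×10^4 km³; 0.39 × 2.350×10^4 × (915/1028) = 8159 km³ of water.
Teseg: 0.39 × 2.51×10^6 km³ × (915/1028) = 8.713×10^5 km³ of water.
Total added water ≈ 8.795×10^14 m³ over 3.51×10^14 m² → Δh = 2.51 m = 251 cm.

≈ 251 cm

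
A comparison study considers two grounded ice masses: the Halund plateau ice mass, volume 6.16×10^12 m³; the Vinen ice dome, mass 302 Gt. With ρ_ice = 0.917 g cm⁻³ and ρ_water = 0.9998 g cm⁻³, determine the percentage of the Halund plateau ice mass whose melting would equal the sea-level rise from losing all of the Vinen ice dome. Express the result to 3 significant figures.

Equal sea-level rise means equal mass of meltwater, i.e. equal mass of ice lost.
Ice mass of Vinen: 3.020×10^14 kg; ice mass of Halund: 5.649×10^15 kg.
Fraction required = 3.020×10^14 / 5.649×10^15 = 0.0535 → 5.35 %.

≈ 5.35 %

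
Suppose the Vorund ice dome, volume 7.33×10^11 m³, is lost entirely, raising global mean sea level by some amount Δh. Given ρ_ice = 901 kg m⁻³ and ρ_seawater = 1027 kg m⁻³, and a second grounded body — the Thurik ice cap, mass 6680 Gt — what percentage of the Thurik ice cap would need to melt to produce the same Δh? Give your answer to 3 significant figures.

≈ 9.89 %

Equal sea-level rise means equal mass of meltwater, i.e. equal mass of ice lost.
Ice mass of Vorund: 6.604×10^14 kg; ice mass of Thurik: 6.680×10^15 kg.
Fraction required = 6.604×10^14 / 6.680×10^15 = 0.0989 → 9.89 %.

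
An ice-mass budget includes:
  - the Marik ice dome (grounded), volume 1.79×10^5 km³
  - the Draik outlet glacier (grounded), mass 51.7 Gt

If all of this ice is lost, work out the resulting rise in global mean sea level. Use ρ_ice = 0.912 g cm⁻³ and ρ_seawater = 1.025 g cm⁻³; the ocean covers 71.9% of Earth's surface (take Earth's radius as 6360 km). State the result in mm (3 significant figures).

≈ 436 mm

Marik: 1.79×10^5 km³ × (912/1025) = 1.593×10^5 km³ of water.
Draik: 51.7 Gt = 5.170×10^13 kg; dividing by ρ_w = 1.025 g cm⁻³ = 1025 kg m⁻³ gives 5.044×10^10 m³ of water.
Total added water ≈ 1.593×10^14 m³ over 3.65×10^14 m² → Δh = 0.436 m = 436 mm.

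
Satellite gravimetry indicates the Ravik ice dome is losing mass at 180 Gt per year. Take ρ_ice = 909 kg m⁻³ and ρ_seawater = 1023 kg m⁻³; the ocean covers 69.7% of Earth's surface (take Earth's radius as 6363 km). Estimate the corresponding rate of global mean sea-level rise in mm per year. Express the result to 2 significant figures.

≈ 0.50 mm/yr

ρ_w = 1023 kg m⁻³. Annual water volume added = 180 Gt / ρ_w = 1.800×10^14 kg / 1023 kg m⁻³ = 1.760×10^11 m³.
Δh per year = 1.760×10^11 / 3.55×10^14 = 4.96×10^-4 m = 0.50 mm.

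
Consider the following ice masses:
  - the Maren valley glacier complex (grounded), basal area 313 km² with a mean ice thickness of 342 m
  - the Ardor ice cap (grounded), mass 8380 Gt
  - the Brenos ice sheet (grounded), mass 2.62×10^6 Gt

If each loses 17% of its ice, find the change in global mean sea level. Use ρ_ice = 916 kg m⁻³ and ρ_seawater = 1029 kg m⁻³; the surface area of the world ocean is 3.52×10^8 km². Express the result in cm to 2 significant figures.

≈ 120 cm

Maren: ice volume = 313 km² × 342 m = 107.0 km³; 0.17 × 107.0 × (916/1029) = 16.20 km³ of water.
Ardor: 0.17 × 8380 Gt = 1.425×10^15 kg; dividing by ρ_w = 1029 kg m⁻³ gives 1.384×10^12 m³ of water.
Brenos: 0.17 × 2.62×10^6 Gt = 4.454×10^17 kg; dividing by ρ_w = 1029 kg m⁻³ gives 4.328×10^14 m³ of water.
Total added water ≈ 4.342×10^14 m³ over 3.52×10^14 m² → Δh = 1.23 m = 120 cm.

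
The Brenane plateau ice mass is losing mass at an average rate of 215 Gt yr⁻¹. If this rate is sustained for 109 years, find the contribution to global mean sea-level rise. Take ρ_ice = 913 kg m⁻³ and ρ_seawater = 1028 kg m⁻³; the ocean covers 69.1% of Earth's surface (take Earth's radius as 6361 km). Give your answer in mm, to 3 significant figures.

Total mass lost = 215 Gt/yr × 109 yr = 2.344×10^4 Gt = 2.344×10^16 kg.
ρ_w = 1028 kg m⁻³, so water volume = 2.344×10^16 / 1028 = 2.280×10^13 m³.
Δh = 2.280×10^13 / 3.51×10^14 = 0.0649 m = 64.9 mm.

≈ 64.9 mm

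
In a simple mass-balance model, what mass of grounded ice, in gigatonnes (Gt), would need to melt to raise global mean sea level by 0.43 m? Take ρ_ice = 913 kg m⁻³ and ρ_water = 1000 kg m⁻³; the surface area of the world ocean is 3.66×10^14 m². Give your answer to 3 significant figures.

Required water volume = Δh × A = 0.43 m × 3.66×10^14 m² = 1.574×10^14 m³.
ρ_w = 1000 kg m⁻³, so the mass of water = 1.574×10^14 m³ × 1000 kg m⁻³ = 1.574×10^17 kg = 1.57×10^5 Gt (and the same mass of ice, by conservation).

≈ 1.57×10^5 Gt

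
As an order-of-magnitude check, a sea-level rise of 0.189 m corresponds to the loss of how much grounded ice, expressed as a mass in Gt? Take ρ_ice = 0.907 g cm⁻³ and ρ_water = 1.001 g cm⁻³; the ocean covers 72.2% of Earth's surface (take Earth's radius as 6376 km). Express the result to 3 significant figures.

≈ 6.98×10^4 Gt

Required water volume = Δh × A = 0.189 m × 3.69×10^14 m² = 6.971×10^13 m³.
ρ_w = 1.001 g cm⁻³ = 1001 kg m⁻³, so the mass of water = 6.971×10^13 m³ × 1001 kg m⁻³ = 6.978×10^16 kg = 6.98×10^4 Gt (and the same mass of ice, by conservation).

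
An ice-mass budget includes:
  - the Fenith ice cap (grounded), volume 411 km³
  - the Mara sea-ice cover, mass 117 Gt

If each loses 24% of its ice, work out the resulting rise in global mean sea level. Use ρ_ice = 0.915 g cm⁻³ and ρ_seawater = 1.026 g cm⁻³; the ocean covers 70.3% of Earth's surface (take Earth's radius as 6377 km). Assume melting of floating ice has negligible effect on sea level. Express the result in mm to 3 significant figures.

Fenith: 0.24 × 411 km³ × (915/1026) = 87.97 km³ of water.
The Mara sea-ice cover is floating and already displaces its own weight of water, so its melt adds essentially nothing to sea level.
Total added water ≈ 8.797×10^10 m³ over 3.59×10^14 m² → Δh = 2.45×10^-4 m = 0.245 mm.

≈ 0.245 mm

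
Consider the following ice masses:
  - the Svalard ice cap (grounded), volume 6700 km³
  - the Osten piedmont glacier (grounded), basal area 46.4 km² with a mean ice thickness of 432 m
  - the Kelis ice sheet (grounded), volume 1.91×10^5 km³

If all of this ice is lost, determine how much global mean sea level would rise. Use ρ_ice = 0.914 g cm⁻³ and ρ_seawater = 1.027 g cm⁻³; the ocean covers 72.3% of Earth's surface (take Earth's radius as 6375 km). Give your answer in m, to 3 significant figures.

Svalard: 6700 km³ × (914/1027) = 5963 km³ of water.
Osten: ice volume = 46.4 km² × 432 m = 20.04 km³; 20.04 × (914/1027) = 17.84 km³ of water.
Kelis: 1.91×10^5 km³ × (914/1027) = 1.700×10^5 km³ of water.
Total added water ≈ 1.760×10^14 m³ over 3.69×10^14 m² → Δh = 0.477 m.

≈ 0.477 m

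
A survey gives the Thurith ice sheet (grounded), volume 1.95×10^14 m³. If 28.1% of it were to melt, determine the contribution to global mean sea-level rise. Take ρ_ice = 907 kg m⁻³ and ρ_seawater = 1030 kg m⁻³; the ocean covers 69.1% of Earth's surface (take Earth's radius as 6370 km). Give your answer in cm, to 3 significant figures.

≈ 13.7 cm

Thurith: 0.281 × 1.95×10^14 m³ × (907/1030) = 4.825×10^13 m³ of water.
Spread over 3.52×10^14 m² of ocean, Δh = 4.825×10^13 / 3.52×10^14 = 0.137 m = 13.7 cm.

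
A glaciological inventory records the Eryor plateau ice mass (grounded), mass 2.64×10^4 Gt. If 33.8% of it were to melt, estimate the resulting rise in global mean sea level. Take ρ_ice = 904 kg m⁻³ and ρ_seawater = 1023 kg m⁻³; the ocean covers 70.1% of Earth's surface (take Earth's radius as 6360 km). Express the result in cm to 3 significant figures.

Eryor: 0.338 × 2.64×10^4 Gt = 8.923×10^15 kg; dividing by ρ_w = 1023 kg m⁻³ gives 8.723×10^12 m³ of water.
Spread over 3.56×10^14 m² of ocean, Δh = 8.723×10^12 / 3.56×10^14 = 0.0245 m = 2.45 cm.

≈ 2.45 cm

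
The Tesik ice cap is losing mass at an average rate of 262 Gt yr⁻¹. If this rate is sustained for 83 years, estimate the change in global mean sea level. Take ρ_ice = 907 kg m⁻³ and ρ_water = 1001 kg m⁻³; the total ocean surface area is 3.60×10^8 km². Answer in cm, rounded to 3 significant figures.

Total mass lost = 262 Gt/yr × 83 yr = 2.175×10^4 Gt = 2.175×10^16 kg.
ρ_w = 1001 kg m⁻³, so water volume = 2.175×10^16 / 1001 = 2.172×10^13 m³.
Δh = 2.172×10^13 / 3.60×10^14 = 0.0603 m = 6.03 cm.

≈ 6.03 cm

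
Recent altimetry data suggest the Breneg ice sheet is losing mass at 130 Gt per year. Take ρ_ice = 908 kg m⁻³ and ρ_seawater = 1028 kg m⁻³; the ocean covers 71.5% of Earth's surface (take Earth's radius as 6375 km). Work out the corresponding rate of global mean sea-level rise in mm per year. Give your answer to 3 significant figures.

ρ_w = 1028 kg m⁻³. Annual water volume added = 130 Gt / ρ_w = 1.300×10^14 kg / 1028 kg m⁻³ = 1.265×10^11 m³.
Δh per year = 1.265×10^11 / 3.65×10^14 = 3.46×10^-4 m = 0.346 mm.

≈ 0.346 mm/yr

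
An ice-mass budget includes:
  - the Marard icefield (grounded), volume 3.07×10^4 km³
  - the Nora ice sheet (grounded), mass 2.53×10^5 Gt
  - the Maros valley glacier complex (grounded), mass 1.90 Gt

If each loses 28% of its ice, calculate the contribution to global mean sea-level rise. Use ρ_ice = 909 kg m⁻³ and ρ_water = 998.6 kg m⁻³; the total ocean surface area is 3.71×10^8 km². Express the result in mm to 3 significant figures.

Marard: 0.28 × 3.07×10^4 km³ × (909/998.6) = 7825 km³ of water.
Nora: 0.28 × 2.53×10^5 Gt = 7.084×10^16 kg; dividing by ρ_w = 998.6 kg m⁻³ gives 7.094×10^13 m³ of water.
Maros: 0.28 × 1.90 Gt = 5.320×10^11 kg; dividing by ρ_w = 998.6 kg m⁻³ gives 5.327×10^8 m³ of water.
Total added water ≈ 7.876×10^13 m³ over 3.71×10^14 m² → Δh = 0.212 m = 212 mm.

≈ 212 mm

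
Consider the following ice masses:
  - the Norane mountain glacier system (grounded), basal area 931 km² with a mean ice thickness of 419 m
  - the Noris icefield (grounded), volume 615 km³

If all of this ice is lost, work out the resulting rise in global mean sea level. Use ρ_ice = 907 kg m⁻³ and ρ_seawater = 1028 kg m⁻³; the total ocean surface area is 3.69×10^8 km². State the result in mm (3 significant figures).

≈ 2.40 mm

Norane: ice volume = 931 km² × 419 m = 390.1 km³; 390.1 × (907/1028) = 344.2 km³ of water.
Noris: 615 km³ × (907/1028) = 542.6 km³ of water.
Total added water ≈ 8.868×10^11 m³ over 3.69×10^14 m² → Δh = 2.40×10^-3 m = 2.40 mm.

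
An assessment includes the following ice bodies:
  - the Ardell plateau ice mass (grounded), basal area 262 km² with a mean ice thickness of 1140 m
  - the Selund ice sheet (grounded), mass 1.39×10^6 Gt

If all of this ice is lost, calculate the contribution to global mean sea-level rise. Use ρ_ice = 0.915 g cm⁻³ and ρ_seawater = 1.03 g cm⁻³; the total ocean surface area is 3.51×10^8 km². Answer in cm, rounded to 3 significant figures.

Ardell: ice volume = 262 km² × 1140 m = 298.7 km³; 298.7 × (915/1030) = 265.3 km³ of water.
Selund: 1.39×10^6 Gt = 1.390×10^18 kg; dividing by ρ_w = 1.03 g cm⁻³ = 1030 kg m⁻³ gives 1.350×10^15 m³ of water.
Total added water ≈ 1.350×10^15 m³ over 3.51×10^14 m² → Δh = 3.85 m = 385 cm.

≈ 385 cm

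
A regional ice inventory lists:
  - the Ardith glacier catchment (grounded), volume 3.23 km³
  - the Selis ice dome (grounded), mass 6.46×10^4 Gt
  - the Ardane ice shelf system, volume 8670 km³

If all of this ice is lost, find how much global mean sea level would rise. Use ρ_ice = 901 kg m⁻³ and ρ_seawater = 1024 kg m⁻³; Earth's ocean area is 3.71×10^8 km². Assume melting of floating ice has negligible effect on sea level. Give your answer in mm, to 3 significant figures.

≈ 170 mm

Ardith: 3.23 km³ × (901/1024) = 2.842 km³ of water.
Selis: 6.46×10^4 Gt = 6.460×10^16 kg; dividing by ρ_w = 1024 kg m⁻³ gives 6.309×10^13 m³ of water.
The Ardane ice shelf system is floating and already displaces its own weight of water, so its melt adds essentially nothing to sea level.
Total added water ≈ 6.309×10^13 m³ over 3.71×10^14 m² → Δh = 0.170 m = 170 mm.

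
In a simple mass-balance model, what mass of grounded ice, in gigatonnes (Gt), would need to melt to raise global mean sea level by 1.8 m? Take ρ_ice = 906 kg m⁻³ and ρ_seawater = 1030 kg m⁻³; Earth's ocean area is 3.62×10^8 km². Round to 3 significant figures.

Required water volume = Δh × A = 1.8 m × 3.62×10^14 m² = 6.516×10^14 m³.
ρ_w = 1030 kg m⁻³, so the mass of water = 6.516×10^14 m³ × 1030 kg m⁻³ = 6.711×10^17 kg = 6.71×10^5 Gt (and the same mass of ice, by conservation).

≈ 6.71×10^5 Gt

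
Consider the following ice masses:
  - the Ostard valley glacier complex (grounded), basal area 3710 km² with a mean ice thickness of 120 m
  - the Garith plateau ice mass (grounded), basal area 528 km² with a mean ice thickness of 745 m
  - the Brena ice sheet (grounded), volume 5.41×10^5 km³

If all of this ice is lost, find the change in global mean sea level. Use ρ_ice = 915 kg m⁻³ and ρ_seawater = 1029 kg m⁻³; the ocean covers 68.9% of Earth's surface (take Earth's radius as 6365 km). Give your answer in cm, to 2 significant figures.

≈ 140 cm

Ostard: ice volume = 3710 km² × 120 m = 445.2 km³; 445.2 × (915/1029) = 395.9 km³ of water.
Garith: ice volume = 528 km² × 745 m = 393.4 km³; 393.4 × (915/1029) = 349.8 km³ of water.
Brena: 5.41×10^5 km³ × (915/1029) = 4.811×10^5 km³ of water.
Total added water ≈ 4.818×10^14 m³ over 3.51×10^14 m² → Δh = 1.37 m = 140 cm.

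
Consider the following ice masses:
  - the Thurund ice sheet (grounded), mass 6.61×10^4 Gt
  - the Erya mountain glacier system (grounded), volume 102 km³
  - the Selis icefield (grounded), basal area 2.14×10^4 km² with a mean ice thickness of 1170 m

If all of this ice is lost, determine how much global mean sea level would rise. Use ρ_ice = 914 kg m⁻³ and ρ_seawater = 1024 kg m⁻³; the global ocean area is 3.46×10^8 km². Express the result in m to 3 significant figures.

Thurund: 6.61×10^4 Gt = 6.610×10^16 kg; dividing by ρ_w = 1024 kg m⁻³ gives 6.455×10^13 m³ of water.
Erya: 102 km³ × (914/1024) = 91.04 km³ of water.
Selis: ice volume = 2.14×10^4 km² × 1170 m = 2.504×10^4 km³; 2.504×10^4 × (914/1024) = 2.235×10^4 km³ of water.
Total added water ≈ 8.699×10^13 m³ over 3.46×10^14 m² → Δh = 0.251 m.

≈ 0.251 m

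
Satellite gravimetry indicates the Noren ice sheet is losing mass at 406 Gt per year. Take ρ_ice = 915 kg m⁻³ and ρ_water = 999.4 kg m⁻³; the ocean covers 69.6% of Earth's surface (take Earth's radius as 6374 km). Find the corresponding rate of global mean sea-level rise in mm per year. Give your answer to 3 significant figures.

≈ 1.14 mm/yr

ρ_w = 999.4 kg m⁻³. Annual water volume added = 406 Gt / ρ_w = 4.060×10^14 kg / 999.4 kg m⁻³ = 4.062×10^11 m³.
Δh per year = 4.062×10^11 / 3.55×10^14 = 1.14×10^-3 m = 1.14 mm.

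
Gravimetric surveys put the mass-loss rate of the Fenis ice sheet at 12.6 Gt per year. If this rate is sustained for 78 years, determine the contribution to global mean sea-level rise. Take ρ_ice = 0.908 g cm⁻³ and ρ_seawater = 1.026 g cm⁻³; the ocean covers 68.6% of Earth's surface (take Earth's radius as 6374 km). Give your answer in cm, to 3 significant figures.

Total mass lost = 12.6 Gt/yr × 78 yr = 982.8 Gt = 9.828×10^14 kg.
ρ_w = 1.026 g cm⁻³ = 1026 kg m⁻³, so water volume = 9.828×10^14 / 1026 = 9.579×10^11 m³.
Δh = 9.579×10^11 / 3.50×10^14 = 2.74×10^-3 m = 0.274 cm.

≈ 0.274 cm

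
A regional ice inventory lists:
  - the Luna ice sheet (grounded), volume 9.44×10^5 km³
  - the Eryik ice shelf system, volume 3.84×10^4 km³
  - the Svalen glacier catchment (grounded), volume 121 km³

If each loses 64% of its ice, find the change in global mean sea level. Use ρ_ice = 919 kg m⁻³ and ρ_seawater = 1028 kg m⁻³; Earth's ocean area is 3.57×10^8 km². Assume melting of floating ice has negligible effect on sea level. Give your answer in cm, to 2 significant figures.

≈ 150 cm

Luna: 0.64 × 9.44×10^5 km³ × (919/1028) = 5.401×10^5 km³ of water.
The Eryik ice shelf system is floating and already displaces its own weight of water, so its melt adds essentially nothing to sea level.
Svalen: 0.64 × 121 km³ × (919/1028) = 69.23 km³ of water.
Total added water ≈ 5.402×10^14 m³ over 3.57×10^14 m² → Δh = 1.51 m = 150 cm.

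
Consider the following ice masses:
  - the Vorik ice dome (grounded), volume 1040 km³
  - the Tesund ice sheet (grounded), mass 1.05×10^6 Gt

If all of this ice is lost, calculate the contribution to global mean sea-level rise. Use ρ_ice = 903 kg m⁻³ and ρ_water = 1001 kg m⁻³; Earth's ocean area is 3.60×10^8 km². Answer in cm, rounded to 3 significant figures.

≈ 292 cm

Vorik: 1040 km³ × (903/1001) = 938.2 km³ of water.
Tesund: 1.05×10^6 Gt = 1.050×10^18 kg; dividing by ρ_w = 1001 kg m⁻³ gives 1.049×10^15 m³ of water.
Total added water ≈ 1.050×10^15 m³ over 3.60×10^14 m² → Δh = 2.92 m = 292 cm.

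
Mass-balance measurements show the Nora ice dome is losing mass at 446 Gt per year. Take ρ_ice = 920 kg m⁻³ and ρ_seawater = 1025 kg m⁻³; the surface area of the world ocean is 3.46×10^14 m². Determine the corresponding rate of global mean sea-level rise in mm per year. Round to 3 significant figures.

ρ_w = 1025 kg m⁻³. Annual water volume added = 446 Gt / ρ_w = 4.460×10^14 kg / 1025 kg m⁻³ = 4.351×10^11 m³.
Δh per year = 4.351×10^11 / 3.46×10^14 = 1.26×10^-3 m = 1.26 mm.

≈ 1.26 mm/yr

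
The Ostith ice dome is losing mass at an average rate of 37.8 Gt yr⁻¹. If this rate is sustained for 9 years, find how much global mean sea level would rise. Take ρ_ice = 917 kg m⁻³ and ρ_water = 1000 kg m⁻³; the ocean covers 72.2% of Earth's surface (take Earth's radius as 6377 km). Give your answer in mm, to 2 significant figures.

Total mass lost = 37.8 Gt/yr × 9 yr = 340.2 Gt = 3.402×10^14 kg.
ρ_w = 1000 kg m⁻³, so water volume = 3.402×10^14 / 1000 = 3.402×10^11 m³.
Δh = 3.402×10^11 / 3.69×10^14 = 9.22×10^-4 m = 0.92 mm.

≈ 0.92 mm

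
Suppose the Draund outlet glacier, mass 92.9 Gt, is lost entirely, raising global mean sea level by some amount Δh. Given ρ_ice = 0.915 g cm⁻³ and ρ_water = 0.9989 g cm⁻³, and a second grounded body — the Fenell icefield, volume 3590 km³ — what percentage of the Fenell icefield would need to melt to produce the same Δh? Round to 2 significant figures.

Equal sea-level rise means equal mass of meltwater, i.e. equal mass of ice lost.
Ice mass of Draund: 9.290×10^13 kg; ice mass of Fenell: 3.285×10^15 kg.
Fraction required = 9.290×10^13 / 3.285×10^15 = 0.0283 → 2.8 %.

≈ 2.8 %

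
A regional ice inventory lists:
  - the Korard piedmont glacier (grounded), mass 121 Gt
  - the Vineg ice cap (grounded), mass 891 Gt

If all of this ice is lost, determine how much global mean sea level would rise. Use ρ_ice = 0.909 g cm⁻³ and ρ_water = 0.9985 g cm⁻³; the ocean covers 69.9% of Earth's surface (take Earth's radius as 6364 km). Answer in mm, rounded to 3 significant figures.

Korard: 121 Gt = 1.210×10^14 kg; dividing by ρ_w = 0.9985 g cm⁻³ = 998.5 kg m⁻³ gives 1.212×10^11 m³ of water.
Vineg: 891 Gt = 8.910×10^14 kg; dividing by ρ_w = 998.5 kg m⁻³ gives 8.923×10^11 m³ of water.
Total added water ≈ 1.014×10^12 m³ over 3.56×10^14 m² → Δh = 2.85×10^-3 m = 2.85 mm.

≈ 2.85 mm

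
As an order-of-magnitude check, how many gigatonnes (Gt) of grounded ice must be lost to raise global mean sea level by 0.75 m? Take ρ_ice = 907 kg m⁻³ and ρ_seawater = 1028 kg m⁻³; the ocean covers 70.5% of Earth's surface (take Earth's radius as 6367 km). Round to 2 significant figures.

≈ 2.8×10^5 Gt

Required water volume = Δh × A = 0.75 m × 3.59×10^14 m² = 2.694×10^14 m³.
ρ_w = 1028 kg m⁻³, so the mass of water = 2.694×10^14 m³ × 1028 kg m⁻³ = 2.769×10^17 kg = 2.8×10^5 Gt (and the same mass of ice, by conservation).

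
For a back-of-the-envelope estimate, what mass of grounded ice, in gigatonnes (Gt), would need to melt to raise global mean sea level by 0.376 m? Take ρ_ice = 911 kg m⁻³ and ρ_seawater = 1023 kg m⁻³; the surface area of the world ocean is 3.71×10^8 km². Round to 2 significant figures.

≈ 1.4×10^5 Gt

Required water volume = Δh × A = 0.376 m × 3.71×10^14 m² = 1.395×10^14 m³.
ρ_w = 1023 kg m⁻³, so the mass of water = 1.395×10^14 m³ × 1023 kg m⁻³ = 1.427×10^17 kg = 1.4×10^5 Gt (and the same mass of ice, by conservation).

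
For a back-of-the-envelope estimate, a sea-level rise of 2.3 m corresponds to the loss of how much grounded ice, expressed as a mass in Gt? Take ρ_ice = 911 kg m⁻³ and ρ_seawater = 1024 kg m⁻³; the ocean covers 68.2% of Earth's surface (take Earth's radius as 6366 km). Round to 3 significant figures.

≈ 8.18×10^5 Gt

Required water volume = Δh × A = 2.3 m × 3.47×10^14 m² = 7.988×10^14 m³.
ρ_w = 1024 kg m⁻³, so the mass of water = 7.988×10^14 m³ × 1024 kg m⁻³ = 8.180×10^17 kg = 8.18×10^5 Gt (and the same mass of ice, by conservation).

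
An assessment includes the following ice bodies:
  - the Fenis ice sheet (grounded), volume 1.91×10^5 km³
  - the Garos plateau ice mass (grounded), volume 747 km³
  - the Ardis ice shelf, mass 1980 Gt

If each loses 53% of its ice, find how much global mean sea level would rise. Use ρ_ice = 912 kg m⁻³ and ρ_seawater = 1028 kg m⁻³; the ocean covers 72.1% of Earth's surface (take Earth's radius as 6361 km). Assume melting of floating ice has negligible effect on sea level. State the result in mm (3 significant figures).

Fenis: 0.53 × 1.91×10^5 km³ × (912/1028) = 8.981×10^4 km³ of water.
Garos: 0.53 × 747 km³ × (912/1028) = 351.2 km³ of water.
The Ardis ice shelf is floating and already displaces its own weight of water, so its melt adds essentially nothing to sea level.
Total added water ≈ 9.016×10^13 m³ over 3.67×10^14 m² → Δh = 0.246 m = 246 mm.

≈ 246 mm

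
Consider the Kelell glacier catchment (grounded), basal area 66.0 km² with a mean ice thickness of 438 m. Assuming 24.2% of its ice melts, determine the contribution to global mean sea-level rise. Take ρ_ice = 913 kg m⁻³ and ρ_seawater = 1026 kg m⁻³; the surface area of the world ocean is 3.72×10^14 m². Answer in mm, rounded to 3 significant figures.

≈ 0.0167 mm

Kelell: ice volume = 66.0 km² × 438 m = 28.91 km³; 0.242 × 28.91 × (913/1026) = 6.225 km³ of water.
Spread over 3.72×10^14 m² of ocean, Δh = 6.225×10^9 / 3.72×10^14 = 1.67×10^-5 m = 0.0167 mm.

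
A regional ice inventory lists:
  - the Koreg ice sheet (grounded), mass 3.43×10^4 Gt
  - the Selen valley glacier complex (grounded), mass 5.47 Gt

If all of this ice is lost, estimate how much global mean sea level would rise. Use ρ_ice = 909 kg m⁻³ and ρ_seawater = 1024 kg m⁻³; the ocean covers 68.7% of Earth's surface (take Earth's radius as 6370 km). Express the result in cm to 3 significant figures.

Koreg: 3.43×10^4 Gt = 3.430×10^16 kg; dividing by ρ_w = 1024 kg m⁻³ gives 3.350×10^13 m³ of water.
Selen: 5.47 Gt = 5.470×10^12 kg; dividing by ρ_w = 1024 kg m⁻³ gives 5.342×10^9 m³ of water.
Total added water ≈ 3.350×10^13 m³ over 3.50×10^14 m² → Δh = 0.0956 m = 9.56 cm.

≈ 9.56 cm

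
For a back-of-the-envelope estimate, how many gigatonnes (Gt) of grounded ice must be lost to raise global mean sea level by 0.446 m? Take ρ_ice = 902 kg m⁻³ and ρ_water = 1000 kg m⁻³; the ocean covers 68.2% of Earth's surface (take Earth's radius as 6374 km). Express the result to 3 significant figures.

≈ 1.55×10^5 Gt

Required water volume = Δh × A = 0.446 m × 3.48×10^14 m² = 1.553×10^14 m³.
ρ_w = 1000 kg m⁻³, so the mass of water = 1.553×10^14 m³ × 1000 kg m⁻³ = 1.553×10^17 kg = 1.55×10^5 Gt (and the same mass of ice, by conservation).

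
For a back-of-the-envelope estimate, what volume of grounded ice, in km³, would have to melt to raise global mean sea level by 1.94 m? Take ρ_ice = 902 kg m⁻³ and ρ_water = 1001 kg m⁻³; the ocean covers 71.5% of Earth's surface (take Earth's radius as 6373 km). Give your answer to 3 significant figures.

≈ 7.86×10^5 km³

Required water volume = Δh × A = 1.94 m × 3.65×10^14 m² = 7.080×10^14 m³ = 7.080×10^5 km³.
Ice volume = water volume × ρ_w/ρ_ice = 7.080×10^5 × 1001/902 = 7.86×10^5 km³.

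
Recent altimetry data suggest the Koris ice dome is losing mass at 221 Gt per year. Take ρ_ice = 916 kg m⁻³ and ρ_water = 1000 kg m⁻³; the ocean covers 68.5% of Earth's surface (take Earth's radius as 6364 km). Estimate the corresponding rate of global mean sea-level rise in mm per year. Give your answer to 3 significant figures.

≈ 0.634 mm/yr

ρ_w = 1000 kg m⁻³. Annual water volume added = 221 Gt / ρ_w = 2.210×10^14 kg / 1000 kg m⁻³ = 2.210×10^11 m³.
Δh per year = 2.210×10^11 / 3.49×10^14 = 6.34×10^-4 m = 0.634 mm.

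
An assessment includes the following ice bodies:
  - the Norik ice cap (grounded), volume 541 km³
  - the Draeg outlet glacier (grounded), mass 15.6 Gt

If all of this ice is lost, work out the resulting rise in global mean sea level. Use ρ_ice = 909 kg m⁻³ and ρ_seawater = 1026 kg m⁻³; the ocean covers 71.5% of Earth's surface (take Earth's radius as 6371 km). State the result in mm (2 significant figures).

Norik: 541 km³ × (909/1026) = 479.3 km³ of water.
Draeg: 15.6 Gt = 1.560×10^13 kg; dividing by ρ_w = 1026 kg m⁻³ gives 1.520×10^10 m³ of water.
Total added water ≈ 4.945×10^11 m³ over 3.65×10^14 m² → Δh = 1.36×10^-3 m = 1.4 mm.

≈ 1.4 mm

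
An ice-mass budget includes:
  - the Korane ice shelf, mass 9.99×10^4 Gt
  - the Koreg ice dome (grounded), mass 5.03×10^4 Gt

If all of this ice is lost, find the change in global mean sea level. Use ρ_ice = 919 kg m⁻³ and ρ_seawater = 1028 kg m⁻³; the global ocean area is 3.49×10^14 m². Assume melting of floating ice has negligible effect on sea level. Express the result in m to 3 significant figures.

The Korane ice shelf is floating and already displaces its own weight of water, so its melt adds essentially nothing to sea level.
Koreg: 5.03×10^4 Gt = 5.030×10^16 kg; dividing by ρ_w = 1028 kg m⁻³ gives 4.893×10^13 m³ of water.
Total added water ≈ 4.893×10^13 m³ over 3.49×10^14 m² → Δh = 0.140 m.

≈ 0.140 m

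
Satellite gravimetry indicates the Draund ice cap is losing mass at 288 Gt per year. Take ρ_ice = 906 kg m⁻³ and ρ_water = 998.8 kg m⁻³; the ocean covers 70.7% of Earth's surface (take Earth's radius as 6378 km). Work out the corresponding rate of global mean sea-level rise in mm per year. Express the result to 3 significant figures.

≈ 0.798 mm/yr

ρ_w = 998.8 kg m⁻³. Annual water volume added = 288 Gt / ρ_w = 2.880×10^14 kg / 998.8 kg m⁻³ = 2.883×10^11 m³.
Δh per year = 2.883×10^11 / 3.61×10^14 = 7.98×10^-4 m = 0.798 mm.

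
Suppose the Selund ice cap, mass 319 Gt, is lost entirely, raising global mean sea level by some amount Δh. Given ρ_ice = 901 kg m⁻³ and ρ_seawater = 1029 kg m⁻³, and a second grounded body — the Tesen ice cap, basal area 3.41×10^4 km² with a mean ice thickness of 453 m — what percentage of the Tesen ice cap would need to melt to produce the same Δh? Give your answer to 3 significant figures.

≈ 2.29 %

Equal sea-level rise means equal mass of meltwater, i.e. equal mass of ice lost.
Ice mass of Selund: 3.190×10^14 kg; ice mass of Tesen: 1.392×10^16 kg.
Fraction required = 3.190×10^14 / 1.392×10^16 = 0.0229 → 2.29 %.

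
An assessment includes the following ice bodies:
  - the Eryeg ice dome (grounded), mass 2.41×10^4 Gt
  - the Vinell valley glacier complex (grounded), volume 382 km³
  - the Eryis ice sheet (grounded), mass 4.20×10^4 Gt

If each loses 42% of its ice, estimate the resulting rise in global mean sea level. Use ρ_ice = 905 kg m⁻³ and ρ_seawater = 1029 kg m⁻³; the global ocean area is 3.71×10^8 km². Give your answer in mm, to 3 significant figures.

≈ 73.1 mm

Eryeg: 0.42 × 2.41×10^4 Gt = 1.012×10^16 kg; dividing by ρ_w = 1029 kg m⁻³ gives 9.837×10^12 m³ of water.
Vinell: 0.42 × 382 km³ × (905/1029) = 141.1 km³ of water.
Eryis: 0.42 × 4.20×10^4 Gt = 1.764×10^16 kg; dividing by ρ_w = 1029 kg m⁻³ gives 1.714×10^13 m³ of water.
Total added water ≈ 2.712×10^13 m³ over 3.71×10^14 m² → Δh = 0.0731 m = 73.1 mm.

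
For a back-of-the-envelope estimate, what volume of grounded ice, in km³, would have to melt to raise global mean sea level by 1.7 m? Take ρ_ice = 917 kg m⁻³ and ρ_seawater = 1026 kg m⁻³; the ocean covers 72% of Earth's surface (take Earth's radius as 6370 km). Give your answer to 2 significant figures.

≈ 7.0×10^5 km³

Required water volume = Δh × A = 1.7 m × 3.67×10^14 m² = 6.241×10^14 m³ = 6.241×10^5 km³.
Ice volume = water volume × ρ_w/ρ_ice = 6.241×10^5 × 1026/917 = 7.0×10^5 km³.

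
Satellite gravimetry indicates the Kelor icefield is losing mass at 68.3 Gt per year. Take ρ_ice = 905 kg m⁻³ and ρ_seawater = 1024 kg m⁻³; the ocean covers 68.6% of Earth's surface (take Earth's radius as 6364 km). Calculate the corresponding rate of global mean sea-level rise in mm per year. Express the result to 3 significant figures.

ρ_w = 1024 kg m⁻³. Annual water volume added = 68.3 Gt / ρ_w = 6.830×10^13 kg / 1024 kg m⁻³ = 6.670×10^10 m³.
Δh per year = 6.670×10^10 / 3.49×10^14 = 1.91×10^-4 m = 0.191 mm.

≈ 0.191 mm/yr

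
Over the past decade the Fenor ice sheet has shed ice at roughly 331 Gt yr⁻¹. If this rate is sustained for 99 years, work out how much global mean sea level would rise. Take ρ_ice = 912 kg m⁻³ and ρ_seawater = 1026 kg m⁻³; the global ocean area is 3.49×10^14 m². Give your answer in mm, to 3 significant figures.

Total mass lost = 331 Gt/yr × 99 yr = 3.277×10^4 Gt = 3.277×10^16 kg.
ρ_w = 1026 kg m⁻³, so water volume = 3.277×10^16 / 1026 = 3.194×10^13 m³.
Δh = 3.194×10^13 / 3.49×10^14 = 0.0915 m = 91.5 mm.

≈ 91.5 mm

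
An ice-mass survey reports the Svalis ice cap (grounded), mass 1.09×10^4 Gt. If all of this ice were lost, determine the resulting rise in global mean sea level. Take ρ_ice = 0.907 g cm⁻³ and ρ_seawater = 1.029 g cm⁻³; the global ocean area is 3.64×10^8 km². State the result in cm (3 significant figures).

Svalis: 1.09×10^4 Gt = 1.090×10^16 kg; dividing by ρ_w = 1.029 g cm⁻³ = 1029 kg m⁻³ gives 1.059×10^13 m³ of water.
Spread over 3.64×10^14 m² of ocean, Δh = 1.059×10^13 / 3.64×10^14 = 0.0291 m = 2.91 cm.

≈ 2.91 cm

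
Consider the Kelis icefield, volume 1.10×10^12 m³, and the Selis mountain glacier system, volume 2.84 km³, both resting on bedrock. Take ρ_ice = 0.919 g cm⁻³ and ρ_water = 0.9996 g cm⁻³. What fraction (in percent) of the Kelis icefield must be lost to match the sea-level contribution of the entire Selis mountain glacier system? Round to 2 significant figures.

Equal sea-level rise means equal mass of meltwater, i.e. equal mass of ice lost.
Ice mass of Selis: 2.610×10^12 kg; ice mass of Kelis: 1.011×10^15 kg.
Fraction required = 2.610×10^12 / 1.011×10^15 = 2.58×10^-3 → 0.26 %.

≈ 0.26 %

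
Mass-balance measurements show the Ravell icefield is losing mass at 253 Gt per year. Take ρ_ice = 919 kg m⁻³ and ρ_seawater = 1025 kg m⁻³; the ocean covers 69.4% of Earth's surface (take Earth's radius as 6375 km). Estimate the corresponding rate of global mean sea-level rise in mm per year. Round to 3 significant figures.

ρ_w = 1025 kg m⁻³. Annual water volume added = 253 Gt / ρ_w = 2.530×10^14 kg / 1025 kg m⁻³ = 2.468×10^11 m³.
Δh per year = 2.468×10^11 / 3.54×10^14 = 6.96×10^-4 m = 0.696 mm.

≈ 0.696 mm/yr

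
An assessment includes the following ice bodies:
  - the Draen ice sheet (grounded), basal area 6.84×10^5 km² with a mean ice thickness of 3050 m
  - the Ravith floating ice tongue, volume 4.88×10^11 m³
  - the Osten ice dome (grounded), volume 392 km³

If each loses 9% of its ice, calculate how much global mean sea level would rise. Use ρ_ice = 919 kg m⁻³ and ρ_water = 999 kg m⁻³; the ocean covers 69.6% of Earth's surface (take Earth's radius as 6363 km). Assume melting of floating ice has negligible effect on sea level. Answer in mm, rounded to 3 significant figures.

Draen: ice volume = 6.84×10^5 km² × 3050 m = 2.086×10^6 km³; 0.09 × 2.086×10^6 × (919/999) = 1.727×10^5 km³ of water.
The Ravith floating ice tongue is floating and already displaces its own weight of water, so its melt adds essentially nothing to sea level.
Osten: 0.09 × 392 km³ × (919/999) = 32.45 km³ of water.
Total added water ≈ 1.728×10^14 m³ over 3.54×10^14 m² → Δh = 0.488 m = 488 mm.

≈ 488 mm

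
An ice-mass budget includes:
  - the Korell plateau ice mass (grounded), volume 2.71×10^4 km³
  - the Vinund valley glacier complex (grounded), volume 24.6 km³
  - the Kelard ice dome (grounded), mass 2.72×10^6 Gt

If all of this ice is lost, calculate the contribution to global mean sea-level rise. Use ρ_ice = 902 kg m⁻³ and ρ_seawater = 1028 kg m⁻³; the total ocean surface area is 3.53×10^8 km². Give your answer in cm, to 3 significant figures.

Korell: 2.71×10^4 km³ × (902/1028) = 2.378×10^4 km³ of water.
Vinund: 24.6 km³ × (902/1028) = 21.58 km³ of water.
Kelard: 2.72×10^6 Gt = 2.720×10^18 kg; dividing by ρ_w = 1028 kg m⁻³ gives 2.646×10^15 m³ of water.
Total added water ≈ 2.670×10^15 m³ over 3.53×10^14 m² → Δh = 7.56 m = 756 cm.

≈ 756 cm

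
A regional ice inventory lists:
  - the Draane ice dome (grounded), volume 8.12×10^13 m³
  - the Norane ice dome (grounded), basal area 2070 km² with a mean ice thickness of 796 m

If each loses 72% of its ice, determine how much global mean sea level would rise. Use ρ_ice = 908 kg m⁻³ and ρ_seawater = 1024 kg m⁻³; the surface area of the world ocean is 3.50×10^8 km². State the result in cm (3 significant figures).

Draane: 0.72 × 8.12×10^13 m³ × (908/1024) = 5.184×10^13 m³ of water.
Norane: ice volume = 2070 km² × 796 m = 1648 km³; 0.72 × 1648 × (908/1024) = 1052 km³ of water.
Total added water ≈ 5.289×10^13 m³ over 3.50×10^14 m² → Δh = 0.151 m = 15.1 cm.

≈ 15.1 cm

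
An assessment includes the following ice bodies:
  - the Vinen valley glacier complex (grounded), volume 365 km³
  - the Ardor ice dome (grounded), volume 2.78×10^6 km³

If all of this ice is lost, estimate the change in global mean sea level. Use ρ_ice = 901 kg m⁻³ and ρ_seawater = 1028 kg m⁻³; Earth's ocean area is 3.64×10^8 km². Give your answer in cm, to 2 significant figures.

≈ 670 cm

Vinen: 365 km³ × (901/1028) = 319.9 km³ of water.
Ardor: 2.78×10^6 km³ × (901/1028) = 2.437×10^6 km³ of water.
Total added water ≈ 2.437×10^15 m³ over 3.64×10^14 m² → Δh = 6.69 m = 670 cm.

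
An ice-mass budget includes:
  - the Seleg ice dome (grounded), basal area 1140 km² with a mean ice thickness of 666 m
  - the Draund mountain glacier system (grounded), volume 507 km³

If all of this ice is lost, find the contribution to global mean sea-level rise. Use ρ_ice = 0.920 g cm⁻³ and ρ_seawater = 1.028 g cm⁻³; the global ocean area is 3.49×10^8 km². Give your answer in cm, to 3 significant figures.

Seleg: ice volume = 1140 km² × 666 m = 759.2 km³; 759.2 × (920/1028) = 679.5 km³ of water.
Draund: 507 km³ × (920/1028) = 453.7 km³ of water.
Total added water ≈ 1.133×10^12 m³ over 3.49×10^14 m² → Δh = 3.25×10^-3 m = 0.325 cm.

≈ 0.325 cm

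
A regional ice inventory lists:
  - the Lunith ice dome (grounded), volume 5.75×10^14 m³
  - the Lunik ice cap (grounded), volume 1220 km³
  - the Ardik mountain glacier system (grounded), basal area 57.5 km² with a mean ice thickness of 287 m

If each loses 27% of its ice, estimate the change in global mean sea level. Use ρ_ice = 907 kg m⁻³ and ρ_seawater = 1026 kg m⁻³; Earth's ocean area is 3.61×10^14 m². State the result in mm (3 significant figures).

≈ 381 mm

Lunith: 0.27 × 5.75×10^14 m³ × (907/1026) = 1.372×10^14 m³ of water.
Lunik: 0.27 × 1220 km³ × (907/1026) = 291.2 km³ of water.
Ardik: ice volume = 57.5 km² × 287 m = 16.50 km³; 0.27 × 16.50 × (907/1026) = 3.939 km³ of water.
Total added water ≈ 1.375×10^14 m³ over 3.61×10^14 m² → Δh = 0.381 m = 381 mm.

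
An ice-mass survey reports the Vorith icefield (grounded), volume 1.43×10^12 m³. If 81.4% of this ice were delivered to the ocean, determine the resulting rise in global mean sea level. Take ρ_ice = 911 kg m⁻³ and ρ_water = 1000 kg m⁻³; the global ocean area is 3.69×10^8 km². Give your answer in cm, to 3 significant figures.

≈ 0.287 cm

Vorith: 0.814 × 1.43×10^12 m³ × (911/1000) = 1.060×10^12 m³ of water.
Spread over 3.69×10^14 m² of ocean, Δh = 1.060×10^12 / 3.69×10^14 = 2.87×10^-3 m = 0.287 cm.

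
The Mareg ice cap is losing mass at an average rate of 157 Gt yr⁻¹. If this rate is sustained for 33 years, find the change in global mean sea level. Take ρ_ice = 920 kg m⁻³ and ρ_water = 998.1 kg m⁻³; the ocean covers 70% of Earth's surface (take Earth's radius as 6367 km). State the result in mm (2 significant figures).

≈ 15 mm

Total mass lost = 157 Gt/yr × 33 yr = 5181 Gt = 5.181×10^15 kg.
ρ_w = 998.1 kg m⁻³, so water volume = 5.181×10^15 / 998.1 = 5.191×10^12 m³.
Δh = 5.191×10^12 / 3.57×10^14 = 0.0146 m = 15 mm.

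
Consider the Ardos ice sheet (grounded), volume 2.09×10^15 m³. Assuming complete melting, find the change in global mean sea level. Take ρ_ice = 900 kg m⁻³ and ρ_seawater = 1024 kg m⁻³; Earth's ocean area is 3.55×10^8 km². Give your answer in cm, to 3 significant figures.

≈ 517 cm

Ardos: 2.09×10^15 m³ × (900/1024) = 1.837×10^15 m³ of water.
Spread over 3.55×10^14 m² of ocean, Δh = 1.837×10^15 / 3.55×10^14 = 5.17 m = 517 cm.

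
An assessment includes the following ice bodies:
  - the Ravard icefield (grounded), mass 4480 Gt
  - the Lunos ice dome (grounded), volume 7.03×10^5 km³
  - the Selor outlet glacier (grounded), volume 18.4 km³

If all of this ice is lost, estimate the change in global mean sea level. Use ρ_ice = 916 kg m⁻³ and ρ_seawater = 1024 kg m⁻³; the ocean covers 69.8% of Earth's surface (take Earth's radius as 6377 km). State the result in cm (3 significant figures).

Ravard: 4480 Gt = 4.480×10^15 kg; dividing by ρ_w = 1024 kg m⁻³ gives 4.375×10^12 m³ of water.
Lunos: 7.03×10^5 km³ × (916/1024) = 6.289×10^5 km³ of water.
Selor: 18.4 km³ × (916/1024) = 16.46 km³ of water.
Total added water ≈ 6.332×10^14 m³ over 3.57×10^14 m² → Δh = 1.78 m = 178 cm.

≈ 178 cm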